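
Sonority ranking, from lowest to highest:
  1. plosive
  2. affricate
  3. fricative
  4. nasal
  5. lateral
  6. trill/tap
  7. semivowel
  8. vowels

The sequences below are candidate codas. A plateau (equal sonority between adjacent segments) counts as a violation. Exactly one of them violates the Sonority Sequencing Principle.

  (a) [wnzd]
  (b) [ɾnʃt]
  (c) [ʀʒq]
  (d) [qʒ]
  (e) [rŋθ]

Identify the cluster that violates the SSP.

(a) [wnzd]: profile 7-4-3-1 — obeys.
(b) [ɾnʃt]: profile 6-4-3-1 — obeys.
(c) [ʀʒq]: profile 6-3-1 — obeys.
(d) [qʒ]: profile 1-3 — violates.
(e) [rŋθ]: profile 6-4-3 — obeys.

d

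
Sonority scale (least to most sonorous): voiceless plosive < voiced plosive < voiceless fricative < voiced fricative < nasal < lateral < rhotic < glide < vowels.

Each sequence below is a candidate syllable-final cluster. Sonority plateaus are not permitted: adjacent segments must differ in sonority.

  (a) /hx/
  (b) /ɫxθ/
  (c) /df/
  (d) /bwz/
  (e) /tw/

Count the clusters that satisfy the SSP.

0

(a) /hx/: profile 3-3 — violates.
(b) /ɫxθ/: profile 6-3-3 — violates.
(c) /df/: profile 2-3 — violates.
(d) /bwz/: profile 2-8-4 — violates.
(e) /tw/: profile 1-8 — violates.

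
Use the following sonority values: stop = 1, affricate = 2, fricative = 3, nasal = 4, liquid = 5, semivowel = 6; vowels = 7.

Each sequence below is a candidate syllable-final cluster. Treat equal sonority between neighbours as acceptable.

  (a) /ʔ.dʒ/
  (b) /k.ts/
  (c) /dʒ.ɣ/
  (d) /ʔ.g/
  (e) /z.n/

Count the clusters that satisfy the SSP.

(a) /ʔ.dʒ/: profile 1-2 — violates.
(b) /k.ts/: profile 1-2 — violates.
(c) /dʒ.ɣ/: profile 2-3 — violates.
(d) /ʔ.g/: profile 1-1 — obeys.
(e) /z.n/: profile 3-4 — violates.

1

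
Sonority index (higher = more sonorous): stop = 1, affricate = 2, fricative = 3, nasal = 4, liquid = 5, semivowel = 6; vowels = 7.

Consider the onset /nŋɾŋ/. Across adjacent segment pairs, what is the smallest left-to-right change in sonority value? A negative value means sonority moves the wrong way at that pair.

-1

/n/ — nasal, sonority 4.
/ŋ/ — nasal, sonority 4.
/ɾ/ — liquid, sonority 5.
/ŋ/ — nasal, sonority 4.
/n/→/ŋ/: change +0.
/ŋ/→/ɾ/: change +1.
/ɾ/→/ŋ/: change -1.
Minimum = -1.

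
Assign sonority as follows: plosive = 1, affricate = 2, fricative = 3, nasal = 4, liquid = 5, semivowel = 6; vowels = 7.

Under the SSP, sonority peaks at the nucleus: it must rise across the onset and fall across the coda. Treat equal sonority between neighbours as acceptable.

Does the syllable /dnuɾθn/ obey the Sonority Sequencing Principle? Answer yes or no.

no

Onset: /d/ is a plosive (sonority 1), /n/ is a nasal (sonority 4); then the nucleus /u/ (sonority 7).
Onset profile 1-4-7 — rises to the nucleus.
Coda: /ɾ/ is a liquid (sonority 5), /θ/ is a fricative (sonority 3), /n/ is a nasal (sonority 4).
Coda profile 7-5-3-4 — does not fall throughout.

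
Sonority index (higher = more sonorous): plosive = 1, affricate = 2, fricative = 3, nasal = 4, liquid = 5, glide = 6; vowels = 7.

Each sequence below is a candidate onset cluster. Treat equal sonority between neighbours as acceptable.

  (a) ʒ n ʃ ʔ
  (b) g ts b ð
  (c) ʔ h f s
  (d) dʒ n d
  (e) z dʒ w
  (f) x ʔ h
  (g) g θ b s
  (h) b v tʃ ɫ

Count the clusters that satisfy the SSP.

1

(a) 3-4-3-1 → violates
(b) 1-2-1-3 → violates
(c) 1-3-3-3 → obeys
(d) 2-4-1 → violates
(e) 3-2-6 → violates
(f) 3-1-3 → violates
(g) 1-3-1-3 → violates
(h) 1-3-2-5 → violates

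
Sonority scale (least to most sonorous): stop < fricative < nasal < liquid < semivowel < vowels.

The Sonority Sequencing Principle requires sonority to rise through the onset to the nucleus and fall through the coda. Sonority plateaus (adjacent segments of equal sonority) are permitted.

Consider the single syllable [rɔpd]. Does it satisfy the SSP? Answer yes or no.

Onset: /r/ is a liquid (sonority 4); then the nucleus /ɔ/ (sonority 6).
Onset profile 4-6 — rises to the nucleus.
Coda: /p/ is a stop (sonority 1), /d/ is a stop (sonority 1).
Coda profile 6-1-1 — falls from the nucleus.

yes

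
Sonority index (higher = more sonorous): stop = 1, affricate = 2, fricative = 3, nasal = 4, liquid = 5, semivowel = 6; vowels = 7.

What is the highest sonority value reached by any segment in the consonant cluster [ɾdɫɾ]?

/ɾ/: liquid = 5.
/d/: stop = 1.
/ɫ/: liquid = 5.
/ɾ/: liquid = 5.
The maximum is 5.

5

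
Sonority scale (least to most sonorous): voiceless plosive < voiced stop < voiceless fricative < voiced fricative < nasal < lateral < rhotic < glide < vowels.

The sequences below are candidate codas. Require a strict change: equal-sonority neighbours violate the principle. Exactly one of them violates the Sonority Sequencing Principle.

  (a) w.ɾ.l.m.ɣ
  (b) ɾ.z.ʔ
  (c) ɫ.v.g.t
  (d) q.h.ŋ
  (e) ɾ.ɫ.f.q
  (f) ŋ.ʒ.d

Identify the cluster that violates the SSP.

d

(a) sonority 8-7-6-5-4: well-formed.
(b) sonority 7-4-1: well-formed.
(c) sonority 6-4-2-1: well-formed.
(d) sonority 1-3-5: ill-formed.
(e) sonority 7-6-3-1: well-formed.
(f) sonority 5-4-2: well-formed.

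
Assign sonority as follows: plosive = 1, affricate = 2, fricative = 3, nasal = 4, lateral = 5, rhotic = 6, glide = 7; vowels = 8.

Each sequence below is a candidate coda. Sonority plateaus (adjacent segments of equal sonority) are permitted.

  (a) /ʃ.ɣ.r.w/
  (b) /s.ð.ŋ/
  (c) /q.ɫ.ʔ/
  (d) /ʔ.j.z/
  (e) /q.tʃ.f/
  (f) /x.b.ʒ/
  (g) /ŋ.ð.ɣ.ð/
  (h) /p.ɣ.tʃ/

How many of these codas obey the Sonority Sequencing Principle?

(a) sonority 3-3-6-7: ill-formed.
(b) sonority 3-3-4: ill-formed.
(c) sonority 1-5-1: ill-formed.
(d) sonority 1-7-3: ill-formed.
(e) sonority 1-2-3: ill-formed.
(f) sonority 3-1-3: ill-formed.
(g) sonority 4-3-3-3: well-formed.
(h) sonority 1-3-2: ill-formed.

1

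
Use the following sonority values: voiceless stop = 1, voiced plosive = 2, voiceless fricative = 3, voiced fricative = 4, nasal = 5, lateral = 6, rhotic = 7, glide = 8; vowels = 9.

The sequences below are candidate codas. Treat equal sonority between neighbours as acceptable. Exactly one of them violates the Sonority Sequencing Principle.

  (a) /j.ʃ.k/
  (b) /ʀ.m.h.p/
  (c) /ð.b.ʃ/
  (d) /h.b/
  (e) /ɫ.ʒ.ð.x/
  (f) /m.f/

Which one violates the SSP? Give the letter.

c

(a) /j.ʃ.k/: profile 8-3-1 — obeys.
(b) /ʀ.m.h.p/: profile 7-5-3-1 — obeys.
(c) /ð.b.ʃ/: profile 4-2-3 — violates.
(d) /h.b/: profile 3-2 — obeys.
(e) /ɫ.ʒ.ð.x/: profile 6-4-4-3 — obeys.
(f) /m.f/: profile 5-3 — obeys.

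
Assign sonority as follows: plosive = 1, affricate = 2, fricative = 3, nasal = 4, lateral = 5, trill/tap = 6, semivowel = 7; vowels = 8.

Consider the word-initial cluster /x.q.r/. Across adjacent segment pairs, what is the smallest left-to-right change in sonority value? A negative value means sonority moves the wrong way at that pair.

-2

/x/: fricative = 3.
/q/: plosive = 1.
/r/: trill/tap = 6.
/x/→/q/: change -2.
/q/→/r/: change +5.
Minimum = -2.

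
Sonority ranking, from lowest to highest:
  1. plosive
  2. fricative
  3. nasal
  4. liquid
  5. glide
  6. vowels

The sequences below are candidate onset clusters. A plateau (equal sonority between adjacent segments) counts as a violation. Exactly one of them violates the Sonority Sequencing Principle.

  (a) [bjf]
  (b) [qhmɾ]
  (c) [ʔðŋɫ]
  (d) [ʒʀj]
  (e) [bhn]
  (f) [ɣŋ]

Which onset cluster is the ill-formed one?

a

(a) [bjf]: profile 1-5-2 — violates.
(b) [qhmɾ]: profile 1-2-3-4 — obeys.
(c) [ʔðŋɫ]: profile 1-2-3-4 — obeys.
(d) [ʒʀj]: profile 2-4-5 — obeys.
(e) [bhn]: profile 1-2-3 — obeys.
(f) [ɣŋ]: profile 2-3 — obeys.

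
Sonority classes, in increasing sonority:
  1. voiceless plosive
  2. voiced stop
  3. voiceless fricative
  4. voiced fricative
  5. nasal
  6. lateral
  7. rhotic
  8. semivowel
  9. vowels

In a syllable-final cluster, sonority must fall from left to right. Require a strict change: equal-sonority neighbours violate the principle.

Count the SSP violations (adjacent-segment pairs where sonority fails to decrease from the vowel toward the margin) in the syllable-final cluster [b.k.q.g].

/b/ is a voiced stop (sonority 2).
/k/ is a voiceless plosive (sonority 1).
/q/ is a voiceless plosive (sonority 1).
/g/ is a voiced stop (sonority 2).
/b/→/k/: 2→1 (falls) — ok.
/k/→/q/: 1→1 (plateau) — violation.
/q/→/g/: 1→2 (does not fall) — violation.

2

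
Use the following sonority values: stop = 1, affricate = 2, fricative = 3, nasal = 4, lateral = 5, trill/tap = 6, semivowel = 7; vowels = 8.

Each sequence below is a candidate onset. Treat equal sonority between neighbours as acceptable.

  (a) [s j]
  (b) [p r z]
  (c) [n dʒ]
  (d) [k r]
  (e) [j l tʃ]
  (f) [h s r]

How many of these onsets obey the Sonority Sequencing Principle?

(a) 3-7 → obeys
(b) 1-6-3 → violates
(c) 4-2 → violates
(d) 1-6 → obeys
(e) 7-5-2 → violates
(f) 3-3-6 → obeys

3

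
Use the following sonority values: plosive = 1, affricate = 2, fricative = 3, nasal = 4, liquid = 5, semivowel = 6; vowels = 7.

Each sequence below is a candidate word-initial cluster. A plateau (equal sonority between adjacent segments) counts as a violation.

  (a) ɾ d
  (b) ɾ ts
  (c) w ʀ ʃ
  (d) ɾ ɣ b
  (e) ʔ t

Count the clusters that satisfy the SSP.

(a) 5-1 → violates
(b) 5-2 → violates
(c) 6-5-3 → violates
(d) 5-3-1 → violates
(e) 1-1 → violates

0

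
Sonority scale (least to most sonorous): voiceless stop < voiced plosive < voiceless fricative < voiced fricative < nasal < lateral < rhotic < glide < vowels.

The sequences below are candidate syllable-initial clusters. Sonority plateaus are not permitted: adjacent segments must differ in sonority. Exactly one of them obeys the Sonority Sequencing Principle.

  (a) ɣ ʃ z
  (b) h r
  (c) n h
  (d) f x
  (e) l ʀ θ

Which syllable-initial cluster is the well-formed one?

(a) 4-3-4 → violates
(b) 3-7 → obeys
(c) 5-3 → violates
(d) 3-3 → violates
(e) 6-7-3 → violates

b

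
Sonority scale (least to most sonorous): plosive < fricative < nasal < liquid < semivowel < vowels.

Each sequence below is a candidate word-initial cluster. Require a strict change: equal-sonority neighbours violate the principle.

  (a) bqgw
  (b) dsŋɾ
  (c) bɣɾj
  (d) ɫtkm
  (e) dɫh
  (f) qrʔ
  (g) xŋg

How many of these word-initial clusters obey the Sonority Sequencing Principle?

2

(a) sonority 1-1-1-5: ill-formed.
(b) sonority 1-2-3-4: well-formed.
(c) sonority 1-2-4-5: well-formed.
(d) sonority 4-1-1-3: ill-formed.
(e) sonority 1-4-2: ill-formed.
(f) sonority 1-4-1: ill-formed.
(g) sonority 2-3-1: ill-formed.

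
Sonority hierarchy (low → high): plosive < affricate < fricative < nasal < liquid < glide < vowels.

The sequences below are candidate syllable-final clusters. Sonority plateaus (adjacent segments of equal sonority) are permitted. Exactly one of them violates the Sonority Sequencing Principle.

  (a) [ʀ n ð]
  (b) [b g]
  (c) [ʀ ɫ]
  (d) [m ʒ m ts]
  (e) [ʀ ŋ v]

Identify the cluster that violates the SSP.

(a) [ʀ n ð]: profile 5-4-3 — obeys.
(b) [b g]: profile 1-1 — obeys.
(c) [ʀ ɫ]: profile 5-5 — obeys.
(d) [m ʒ m ts]: profile 4-3-4-2 — violates.
(e) [ʀ ŋ v]: profile 5-4-3 — obeys.

d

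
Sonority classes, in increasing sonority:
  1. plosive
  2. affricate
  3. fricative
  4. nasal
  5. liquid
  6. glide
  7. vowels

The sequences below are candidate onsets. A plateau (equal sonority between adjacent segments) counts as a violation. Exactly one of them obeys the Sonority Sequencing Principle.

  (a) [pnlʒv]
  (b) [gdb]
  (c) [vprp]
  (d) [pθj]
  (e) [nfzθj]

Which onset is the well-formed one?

(a) 1-4-5-3-3 → violates
(b) 1-1-1 → violates
(c) 3-1-5-1 → violates
(d) 1-3-6 → obeys
(e) 4-3-3-3-6 → violates

d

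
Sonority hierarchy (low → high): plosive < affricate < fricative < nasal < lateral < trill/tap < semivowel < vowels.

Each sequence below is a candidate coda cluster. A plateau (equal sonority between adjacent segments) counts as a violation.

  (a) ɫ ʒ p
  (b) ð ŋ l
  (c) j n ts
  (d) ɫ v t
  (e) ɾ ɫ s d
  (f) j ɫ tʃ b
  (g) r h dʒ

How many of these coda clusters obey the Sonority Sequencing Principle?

6

(a) sonority 5-3-1: well-formed.
(b) sonority 3-4-5: ill-formed.
(c) sonority 7-4-2: well-formed.
(d) sonority 5-3-1: well-formed.
(e) sonority 6-5-3-1: well-formed.
(f) sonority 7-5-2-1: well-formed.
(g) sonority 6-3-2: well-formed.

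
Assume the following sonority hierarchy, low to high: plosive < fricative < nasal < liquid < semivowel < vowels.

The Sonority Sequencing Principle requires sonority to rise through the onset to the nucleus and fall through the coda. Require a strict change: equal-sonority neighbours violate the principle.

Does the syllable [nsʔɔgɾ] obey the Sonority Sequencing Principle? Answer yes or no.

no

Onset: /n/ is a nasal (sonority 3), /s/ is a fricative (sonority 2), /ʔ/ is a plosive (sonority 1); then the nucleus /ɔ/ (sonority 6).
Onset profile 3-2-1-6 — does not strictly rise throughout.
Coda: /g/ is a plosive (sonority 1), /ɾ/ is a liquid (sonority 4).
Coda profile 6-1-4 — does not strictly fall throughout.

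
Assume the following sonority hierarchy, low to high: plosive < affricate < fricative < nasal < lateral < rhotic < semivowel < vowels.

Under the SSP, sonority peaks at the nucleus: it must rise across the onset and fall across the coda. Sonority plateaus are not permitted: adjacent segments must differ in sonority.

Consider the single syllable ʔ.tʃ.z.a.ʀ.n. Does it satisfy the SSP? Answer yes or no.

Onset: /ʔ/ is a plosive (sonority 1), /tʃ/ is an affricate (sonority 2), /z/ is a fricative (sonority 3); then the nucleus /a/ (sonority 8).
Onset profile 1-2-3-8 — rises to the nucleus.
Coda: /ʀ/ is a rhotic (sonority 6), /n/ is a nasal (sonority 4).
Coda profile 8-6-4 — falls from the nucleus.

yes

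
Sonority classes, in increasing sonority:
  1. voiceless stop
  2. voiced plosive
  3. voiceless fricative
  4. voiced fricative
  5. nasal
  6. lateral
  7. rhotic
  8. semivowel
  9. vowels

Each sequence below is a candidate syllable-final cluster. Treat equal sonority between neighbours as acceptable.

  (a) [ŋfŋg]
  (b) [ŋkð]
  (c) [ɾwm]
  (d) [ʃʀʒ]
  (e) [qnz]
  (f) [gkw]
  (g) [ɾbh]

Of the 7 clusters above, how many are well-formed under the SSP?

(a) sonority 5-3-5-2: ill-formed.
(b) sonority 5-1-4: ill-formed.
(c) sonority 7-8-5: ill-formed.
(d) sonority 3-7-4: ill-formed.
(e) sonority 1-5-4: ill-formed.
(f) sonority 2-1-8: ill-formed.
(g) sonority 7-2-3: ill-formed.

0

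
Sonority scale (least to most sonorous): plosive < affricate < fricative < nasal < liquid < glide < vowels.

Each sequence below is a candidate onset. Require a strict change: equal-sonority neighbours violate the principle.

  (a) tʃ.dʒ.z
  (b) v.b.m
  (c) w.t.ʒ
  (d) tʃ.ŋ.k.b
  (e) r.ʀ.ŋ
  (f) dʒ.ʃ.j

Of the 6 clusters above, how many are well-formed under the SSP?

(a) tʃ.dʒ.z: profile 2-2-3 — violates.
(b) v.b.m: profile 3-1-4 — violates.
(c) w.t.ʒ: profile 6-1-3 — violates.
(d) tʃ.ŋ.k.b: profile 2-4-1-1 — violates.
(e) r.ʀ.ŋ: profile 5-5-4 — violates.
(f) dʒ.ʃ.j: profile 2-3-6 — obeys.

1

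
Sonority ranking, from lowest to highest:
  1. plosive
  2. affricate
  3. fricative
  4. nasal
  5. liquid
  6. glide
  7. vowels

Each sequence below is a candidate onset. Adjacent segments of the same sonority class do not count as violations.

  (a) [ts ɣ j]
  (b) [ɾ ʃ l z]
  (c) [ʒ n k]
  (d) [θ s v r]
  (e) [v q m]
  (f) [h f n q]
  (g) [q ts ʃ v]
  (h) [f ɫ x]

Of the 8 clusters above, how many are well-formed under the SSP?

(a) 2-3-6 → obeys
(b) 5-3-5-3 → violates
(c) 3-4-1 → violates
(d) 3-3-3-5 → obeys
(e) 3-1-4 → violates
(f) 3-3-4-1 → violates
(g) 1-2-3-3 → obeys
(h) 3-5-3 → violates

3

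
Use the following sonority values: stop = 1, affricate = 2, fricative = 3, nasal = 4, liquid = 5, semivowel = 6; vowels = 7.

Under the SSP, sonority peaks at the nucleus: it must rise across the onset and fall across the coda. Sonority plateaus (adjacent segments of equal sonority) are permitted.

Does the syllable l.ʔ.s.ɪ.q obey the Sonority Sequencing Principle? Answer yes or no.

no

Onset: /l/ is a liquid (sonority 5), /ʔ/ is a stop (sonority 1), /s/ is a fricative (sonority 3); then the nucleus /ɪ/ (sonority 7).
Onset profile 5-1-3-7 — does not rise throughout.
Coda: /q/ is a stop (sonority 1).
Coda profile 7-1 — falls from the nucleus.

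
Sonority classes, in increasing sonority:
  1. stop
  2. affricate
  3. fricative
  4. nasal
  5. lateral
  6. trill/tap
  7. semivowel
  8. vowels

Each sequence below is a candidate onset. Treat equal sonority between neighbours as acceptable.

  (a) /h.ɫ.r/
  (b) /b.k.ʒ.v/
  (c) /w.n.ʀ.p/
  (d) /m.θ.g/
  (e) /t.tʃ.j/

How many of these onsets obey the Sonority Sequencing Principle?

(a) /h.ɫ.r/: profile 3-5-6 — obeys.
(b) /b.k.ʒ.v/: profile 1-1-3-3 — obeys.
(c) /w.n.ʀ.p/: profile 7-4-6-1 — violates.
(d) /m.θ.g/: profile 4-3-1 — violates.
(e) /t.tʃ.j/: profile 1-2-7 — obeys.

3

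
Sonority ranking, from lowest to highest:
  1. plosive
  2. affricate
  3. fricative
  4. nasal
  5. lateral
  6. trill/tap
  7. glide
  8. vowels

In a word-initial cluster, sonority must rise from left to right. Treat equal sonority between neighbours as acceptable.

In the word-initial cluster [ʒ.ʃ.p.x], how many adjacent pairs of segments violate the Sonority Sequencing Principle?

/ʒ/ — fricative, sonority 3.
/ʃ/ — fricative, sonority 3.
/p/ — plosive, sonority 1.
/x/ — fricative, sonority 3.
/ʒ/→/ʃ/: 3→3 (plateau, allowed) — ok.
/ʃ/→/p/: 3→1 (does not rise) — violation.
/p/→/x/: 1→3 (rises) — ok.

1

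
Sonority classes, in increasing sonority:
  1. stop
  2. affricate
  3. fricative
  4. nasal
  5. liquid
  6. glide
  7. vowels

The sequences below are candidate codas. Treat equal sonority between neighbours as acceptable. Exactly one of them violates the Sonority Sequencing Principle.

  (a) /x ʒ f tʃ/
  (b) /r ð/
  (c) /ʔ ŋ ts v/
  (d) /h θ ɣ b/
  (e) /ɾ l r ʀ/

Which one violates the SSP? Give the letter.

(a) 3-3-3-2 → obeys
(b) 5-3 → obeys
(c) 1-4-2-3 → violates
(d) 3-3-3-1 → obeys
(e) 5-5-5-5 → obeys

c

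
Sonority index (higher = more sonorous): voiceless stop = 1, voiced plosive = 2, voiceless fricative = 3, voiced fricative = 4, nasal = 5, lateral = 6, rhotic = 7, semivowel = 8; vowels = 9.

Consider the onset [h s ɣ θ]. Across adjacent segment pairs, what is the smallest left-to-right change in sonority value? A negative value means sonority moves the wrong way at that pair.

/h/ is a voiceless fricative (sonority 3).
/s/ is a voiceless fricative (sonority 3).
/ɣ/ is a voiced fricative (sonority 4).
/θ/ is a voiceless fricative (sonority 3).
/h/→/s/: change +0.
/s/→/ɣ/: change +1.
/ɣ/→/θ/: change -1.
Minimum = -1.

-1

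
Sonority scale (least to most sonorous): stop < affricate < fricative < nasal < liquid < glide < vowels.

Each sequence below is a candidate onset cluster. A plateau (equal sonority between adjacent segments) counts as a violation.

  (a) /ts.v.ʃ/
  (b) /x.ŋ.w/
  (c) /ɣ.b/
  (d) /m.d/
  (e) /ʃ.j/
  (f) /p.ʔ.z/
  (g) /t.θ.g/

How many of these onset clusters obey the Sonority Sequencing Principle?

(a) /ts.v.ʃ/: profile 2-3-3 — violates.
(b) /x.ŋ.w/: profile 3-4-6 — obeys.
(c) /ɣ.b/: profile 3-1 — violates.
(d) /m.d/: profile 4-1 — violates.
(e) /ʃ.j/: profile 3-6 — obeys.
(f) /p.ʔ.z/: profile 1-1-3 — violates.
(g) /t.θ.g/: profile 1-3-1 — violates.

2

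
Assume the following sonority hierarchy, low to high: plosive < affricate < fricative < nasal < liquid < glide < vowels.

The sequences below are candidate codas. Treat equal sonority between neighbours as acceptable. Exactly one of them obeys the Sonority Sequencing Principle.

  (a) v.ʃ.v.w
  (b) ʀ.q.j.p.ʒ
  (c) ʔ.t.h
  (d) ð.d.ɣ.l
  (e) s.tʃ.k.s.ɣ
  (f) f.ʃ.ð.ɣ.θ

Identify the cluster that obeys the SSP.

f

(a) 3-3-3-6 → violates
(b) 5-1-6-1-3 → violates
(c) 1-1-3 → violates
(d) 3-1-3-5 → violates
(e) 3-2-1-3-3 → violates
(f) 3-3-3-3-3 → obeys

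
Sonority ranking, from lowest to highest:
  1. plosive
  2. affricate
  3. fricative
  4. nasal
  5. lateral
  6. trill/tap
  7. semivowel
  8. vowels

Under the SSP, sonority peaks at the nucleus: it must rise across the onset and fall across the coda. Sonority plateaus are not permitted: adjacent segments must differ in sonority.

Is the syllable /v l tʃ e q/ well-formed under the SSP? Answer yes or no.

no

Onset: /v/ is a fricative (sonority 3), /l/ is a lateral (sonority 5), /tʃ/ is an affricate (sonority 2); then the nucleus /e/ (sonority 8).
Onset profile 3-5-2-8 — does not strictly rise throughout.
Coda: /q/ is a plosive (sonority 1).
Coda profile 8-1 — falls from the nucleus.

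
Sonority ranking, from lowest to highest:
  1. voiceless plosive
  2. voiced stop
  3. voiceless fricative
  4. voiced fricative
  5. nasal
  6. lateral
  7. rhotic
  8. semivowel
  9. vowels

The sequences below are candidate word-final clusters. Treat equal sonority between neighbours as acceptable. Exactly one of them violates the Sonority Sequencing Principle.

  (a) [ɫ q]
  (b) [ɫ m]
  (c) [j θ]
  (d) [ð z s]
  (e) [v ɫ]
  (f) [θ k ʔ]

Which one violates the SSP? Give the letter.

(a) 6-1 → obeys
(b) 6-5 → obeys
(c) 8-3 → obeys
(d) 4-4-3 → obeys
(e) 4-6 → violates
(f) 3-1-1 → obeys

e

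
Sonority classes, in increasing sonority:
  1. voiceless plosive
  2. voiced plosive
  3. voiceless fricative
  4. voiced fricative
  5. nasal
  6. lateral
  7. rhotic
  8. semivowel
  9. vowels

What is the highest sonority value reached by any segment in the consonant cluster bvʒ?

/b/ — voiced plosive, sonority 2.
/v/ — voiced fricative, sonority 4.
/ʒ/ — voiced fricative, sonority 4.
The maximum is 4.

4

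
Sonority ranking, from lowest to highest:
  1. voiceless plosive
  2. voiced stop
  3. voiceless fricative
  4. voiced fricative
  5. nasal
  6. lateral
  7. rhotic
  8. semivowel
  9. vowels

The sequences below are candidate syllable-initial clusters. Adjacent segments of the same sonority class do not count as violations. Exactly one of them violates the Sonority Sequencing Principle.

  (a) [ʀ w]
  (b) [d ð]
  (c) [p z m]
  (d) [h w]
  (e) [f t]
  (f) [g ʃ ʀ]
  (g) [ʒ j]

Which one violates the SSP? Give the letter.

e

(a) 7-8 → obeys
(b) 2-4 → obeys
(c) 1-4-5 → obeys
(d) 3-8 → obeys
(e) 3-1 → violates
(f) 2-3-7 → obeys
(g) 4-8 → obeys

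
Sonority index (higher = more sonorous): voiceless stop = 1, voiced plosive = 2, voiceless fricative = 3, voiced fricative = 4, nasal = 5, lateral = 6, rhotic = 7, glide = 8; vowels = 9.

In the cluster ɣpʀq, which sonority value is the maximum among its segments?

/ɣ/ — voiced fricative, sonority 4.
/p/ — voiceless stop, sonority 1.
/ʀ/ — rhotic, sonority 7.
/q/ — voiceless stop, sonority 1.
The maximum is 7.

7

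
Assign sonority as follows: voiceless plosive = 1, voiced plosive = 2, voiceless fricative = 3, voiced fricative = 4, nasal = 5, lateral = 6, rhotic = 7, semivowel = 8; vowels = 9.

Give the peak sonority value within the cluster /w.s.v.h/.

/w/: semivowel = 8.
/s/: voiceless fricative = 3.
/v/: voiced fricative = 4.
/h/: voiceless fricative = 3.
The maximum is 8.

8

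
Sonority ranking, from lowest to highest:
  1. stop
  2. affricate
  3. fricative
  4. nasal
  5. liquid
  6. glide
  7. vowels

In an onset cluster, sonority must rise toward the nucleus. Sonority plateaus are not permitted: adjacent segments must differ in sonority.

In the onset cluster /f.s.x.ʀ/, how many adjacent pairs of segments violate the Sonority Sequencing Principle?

2

/f/ — fricative, sonority 3.
/s/ — fricative, sonority 3.
/x/ — fricative, sonority 3.
/ʀ/ — liquid, sonority 5.
/f/→/s/: 3→3 (plateau) — violation.
/s/→/x/: 3→3 (plateau) — violation.
/x/→/ʀ/: 3→5 (rises) — ok.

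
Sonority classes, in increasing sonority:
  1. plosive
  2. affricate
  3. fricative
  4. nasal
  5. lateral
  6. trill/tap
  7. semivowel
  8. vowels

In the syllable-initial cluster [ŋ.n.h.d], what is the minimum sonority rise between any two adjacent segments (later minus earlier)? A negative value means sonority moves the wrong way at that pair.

-2

/ŋ/ — nasal, sonority 4.
/n/ — nasal, sonority 4.
/h/ — fricative, sonority 3.
/d/ — plosive, sonority 1.
/ŋ/→/n/: change +0.
/n/→/h/: change -1.
/h/→/d/: change -2.
Minimum = -2.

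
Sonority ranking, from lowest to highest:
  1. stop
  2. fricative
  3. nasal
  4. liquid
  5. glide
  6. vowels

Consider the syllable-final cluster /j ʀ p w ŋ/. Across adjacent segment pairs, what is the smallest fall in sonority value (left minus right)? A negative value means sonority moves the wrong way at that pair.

/j/ is a glide (sonority 5).
/ʀ/ is a liquid (sonority 4).
/p/ is a stop (sonority 1).
/w/ is a glide (sonority 5).
/ŋ/ is a nasal (sonority 3).
/j/→/ʀ/: change +1.
/ʀ/→/p/: change +3.
/p/→/w/: change -4.
/w/→/ŋ/: change +2.
Minimum = -4.

-4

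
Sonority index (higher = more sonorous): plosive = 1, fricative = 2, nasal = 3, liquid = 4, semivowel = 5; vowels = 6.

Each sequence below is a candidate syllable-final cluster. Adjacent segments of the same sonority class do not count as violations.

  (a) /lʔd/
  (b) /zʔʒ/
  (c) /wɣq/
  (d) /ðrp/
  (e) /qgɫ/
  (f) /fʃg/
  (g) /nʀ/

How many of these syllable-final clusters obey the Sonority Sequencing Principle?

3

(a) /lʔd/: profile 4-1-1 — obeys.
(b) /zʔʒ/: profile 2-1-2 — violates.
(c) /wɣq/: profile 5-2-1 — obeys.
(d) /ðrp/: profile 2-4-1 — violates.
(e) /qgɫ/: profile 1-1-4 — violates.
(f) /fʃg/: profile 2-2-1 — obeys.
(g) /nʀ/: profile 3-4 — violates.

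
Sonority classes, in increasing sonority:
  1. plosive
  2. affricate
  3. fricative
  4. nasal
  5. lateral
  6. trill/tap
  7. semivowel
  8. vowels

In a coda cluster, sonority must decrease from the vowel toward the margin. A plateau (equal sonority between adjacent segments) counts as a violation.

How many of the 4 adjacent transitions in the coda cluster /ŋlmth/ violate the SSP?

/ŋ/ is a nasal (sonority 4).
/l/ is a lateral (sonority 5).
/m/ is a nasal (sonority 4).
/t/ is a plosive (sonority 1).
/h/ is a fricative (sonority 3).
/ŋ/→/l/: 4→5 (does not fall) — violation.
/l/→/m/: 5→4 (falls) — ok.
/m/→/t/: 4→1 (falls) — ok.
/t/→/h/: 1→3 (does not fall) — violation.

2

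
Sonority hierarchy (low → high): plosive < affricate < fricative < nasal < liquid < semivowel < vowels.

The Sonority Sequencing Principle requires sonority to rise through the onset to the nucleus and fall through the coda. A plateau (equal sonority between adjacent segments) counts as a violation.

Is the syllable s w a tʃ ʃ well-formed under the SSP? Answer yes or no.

Onset: /s/ is a fricative (sonority 3), /w/ is a semivowel (sonority 6); then the nucleus /a/ (sonority 7).
Onset profile 3-6-7 — rises to the nucleus.
Coda: /tʃ/ is an affricate (sonority 2), /ʃ/ is a fricative (sonority 3).
Coda profile 7-2-3 — does not strictly fall throughout.

no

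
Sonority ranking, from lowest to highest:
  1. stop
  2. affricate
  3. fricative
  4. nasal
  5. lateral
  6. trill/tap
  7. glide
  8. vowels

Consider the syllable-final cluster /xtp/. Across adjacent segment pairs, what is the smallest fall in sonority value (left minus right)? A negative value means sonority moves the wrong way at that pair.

/x/: fricative = 3.
/t/: stop = 1.
/p/: stop = 1.
/x/→/t/: change +2.
/t/→/p/: change +0.
Minimum = 0.

0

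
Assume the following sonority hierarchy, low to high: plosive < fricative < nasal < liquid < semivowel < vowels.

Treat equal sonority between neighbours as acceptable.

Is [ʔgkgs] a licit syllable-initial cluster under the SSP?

/ʔ/ is a plosive (sonority 1).
/g/ is a plosive (sonority 1).
/k/ is a plosive (sonority 1).
/g/ is a plosive (sonority 1).
/s/ is a fricative (sonority 2).
The profile 1-1-1-1-2 is non-decreasing (plateaus allowed), so the syllable-initial cluster satisfies the SSP.

yes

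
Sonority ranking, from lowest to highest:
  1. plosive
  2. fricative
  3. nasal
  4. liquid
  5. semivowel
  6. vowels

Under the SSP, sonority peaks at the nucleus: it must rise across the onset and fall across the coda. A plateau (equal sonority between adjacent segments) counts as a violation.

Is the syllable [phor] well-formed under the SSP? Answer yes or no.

yes

Onset: /p/ is a plosive (sonority 1), /h/ is a fricative (sonority 2); then the nucleus /o/ (sonority 6).
Onset profile 1-2-6 — rises to the nucleus.
Coda: /r/ is a liquid (sonority 4).
Coda profile 6-4 — falls from the nucleus.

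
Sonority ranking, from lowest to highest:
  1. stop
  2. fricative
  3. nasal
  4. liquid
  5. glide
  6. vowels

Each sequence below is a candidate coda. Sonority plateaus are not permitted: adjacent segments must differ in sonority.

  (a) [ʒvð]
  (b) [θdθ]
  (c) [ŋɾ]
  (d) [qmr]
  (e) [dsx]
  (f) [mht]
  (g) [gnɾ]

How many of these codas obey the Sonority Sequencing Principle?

(a) 2-2-2 → violates
(b) 2-1-2 → violates
(c) 3-4 → violates
(d) 1-3-4 → violates
(e) 1-2-2 → violates
(f) 3-2-1 → obeys
(g) 1-3-4 → violates

1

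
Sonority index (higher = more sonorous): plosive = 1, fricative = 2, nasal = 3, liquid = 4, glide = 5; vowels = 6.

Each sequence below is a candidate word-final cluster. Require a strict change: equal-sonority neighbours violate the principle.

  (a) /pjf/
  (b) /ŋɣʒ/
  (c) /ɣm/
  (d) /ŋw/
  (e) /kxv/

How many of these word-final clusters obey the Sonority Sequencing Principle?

0

(a) sonority 1-5-2: ill-formed.
(b) sonority 3-2-2: ill-formed.
(c) sonority 2-3: ill-formed.
(d) sonority 3-5: ill-formed.
(e) sonority 1-2-2: ill-formed.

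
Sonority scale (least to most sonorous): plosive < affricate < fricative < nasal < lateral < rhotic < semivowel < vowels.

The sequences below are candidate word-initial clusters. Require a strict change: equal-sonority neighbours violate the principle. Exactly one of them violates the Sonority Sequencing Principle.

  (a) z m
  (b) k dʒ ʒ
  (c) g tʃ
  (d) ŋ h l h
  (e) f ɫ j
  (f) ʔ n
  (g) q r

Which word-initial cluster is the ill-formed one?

d

(a) z m: profile 3-4 — obeys.
(b) k dʒ ʒ: profile 1-2-3 — obeys.
(c) g tʃ: profile 1-2 — obeys.
(d) ŋ h l h: profile 4-3-5-3 — violates.
(e) f ɫ j: profile 3-5-7 — obeys.
(f) ʔ n: profile 1-4 — obeys.
(g) q r: profile 1-6 — obeys.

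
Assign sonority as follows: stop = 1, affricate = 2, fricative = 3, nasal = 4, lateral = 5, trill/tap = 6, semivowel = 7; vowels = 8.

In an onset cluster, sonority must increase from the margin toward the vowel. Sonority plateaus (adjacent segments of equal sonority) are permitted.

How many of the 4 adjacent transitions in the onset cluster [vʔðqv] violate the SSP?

2

/v/: fricative = 3.
/ʔ/: stop = 1.
/ð/: fricative = 3.
/q/: stop = 1.
/v/: fricative = 3.
/v/→/ʔ/: 3→1 (does not rise) — violation.
/ʔ/→/ð/: 1→3 (rises) — ok.
/ð/→/q/: 3→1 (does not rise) — violation.
/q/→/v/: 1→3 (rises) — ok.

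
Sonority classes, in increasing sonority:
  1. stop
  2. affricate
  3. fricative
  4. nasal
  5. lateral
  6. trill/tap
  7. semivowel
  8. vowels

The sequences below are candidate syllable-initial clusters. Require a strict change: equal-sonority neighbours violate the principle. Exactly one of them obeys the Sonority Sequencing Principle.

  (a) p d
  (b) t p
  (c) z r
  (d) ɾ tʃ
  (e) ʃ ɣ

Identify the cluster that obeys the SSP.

c

(a) 1-1 → violates
(b) 1-1 → violates
(c) 3-6 → obeys
(d) 6-2 → violates
(e) 3-3 → violates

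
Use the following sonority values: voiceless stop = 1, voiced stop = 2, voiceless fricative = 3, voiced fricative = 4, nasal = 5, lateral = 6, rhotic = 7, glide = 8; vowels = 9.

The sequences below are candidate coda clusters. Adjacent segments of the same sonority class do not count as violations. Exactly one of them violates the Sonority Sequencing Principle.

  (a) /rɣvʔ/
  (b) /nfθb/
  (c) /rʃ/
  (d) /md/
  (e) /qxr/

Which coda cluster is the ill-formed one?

(a) 7-4-4-1 → obeys
(b) 5-3-3-2 → obeys
(c) 7-3 → obeys
(d) 5-2 → obeys
(e) 1-3-7 → violates

e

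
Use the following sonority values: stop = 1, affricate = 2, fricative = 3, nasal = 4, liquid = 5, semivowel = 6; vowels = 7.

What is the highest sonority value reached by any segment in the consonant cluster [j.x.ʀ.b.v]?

/j/ — semivowel, sonority 6.
/x/ — fricative, sonority 3.
/ʀ/ — liquid, sonority 5.
/b/ — stop, sonority 1.
/v/ — fricative, sonority 3.
The maximum is 6.

6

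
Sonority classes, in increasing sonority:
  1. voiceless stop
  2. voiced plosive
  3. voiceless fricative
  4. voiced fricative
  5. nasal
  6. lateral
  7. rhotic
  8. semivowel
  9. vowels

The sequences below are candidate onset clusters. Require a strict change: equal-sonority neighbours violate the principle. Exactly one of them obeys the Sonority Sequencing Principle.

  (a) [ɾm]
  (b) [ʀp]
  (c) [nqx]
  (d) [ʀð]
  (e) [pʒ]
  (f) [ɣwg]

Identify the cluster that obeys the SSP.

(a) 7-5 → violates
(b) 7-1 → violates
(c) 5-1-3 → violates
(d) 7-4 → violates
(e) 1-4 → obeys
(f) 4-8-2 → violates

e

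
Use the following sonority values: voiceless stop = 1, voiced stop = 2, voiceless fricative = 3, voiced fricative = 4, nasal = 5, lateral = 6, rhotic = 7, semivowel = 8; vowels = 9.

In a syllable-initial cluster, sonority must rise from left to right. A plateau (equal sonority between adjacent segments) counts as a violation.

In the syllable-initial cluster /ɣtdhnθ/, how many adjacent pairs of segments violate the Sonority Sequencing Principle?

2

/ɣ/: voiced fricative = 4.
/t/: voiceless stop = 1.
/d/: voiced stop = 2.
/h/: voiceless fricative = 3.
/n/: nasal = 5.
/θ/: voiceless fricative = 3.
/ɣ/→/t/: 4→1 (does not rise) — violation.
/t/→/d/: 1→2 (rises) — ok.
/d/→/h/: 2→3 (rises) — ok.
/h/→/n/: 3→5 (rises) — ok.
/n/→/θ/: 5→3 (does not rise) — violation.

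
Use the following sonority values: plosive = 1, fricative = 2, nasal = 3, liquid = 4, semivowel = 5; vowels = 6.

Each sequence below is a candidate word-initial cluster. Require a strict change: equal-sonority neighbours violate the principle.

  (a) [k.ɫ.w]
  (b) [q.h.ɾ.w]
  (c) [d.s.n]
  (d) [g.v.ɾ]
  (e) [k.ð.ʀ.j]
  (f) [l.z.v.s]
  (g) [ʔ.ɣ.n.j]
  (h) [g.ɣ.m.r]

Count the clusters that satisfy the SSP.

7

(a) [k.ɫ.w]: profile 1-4-5 — obeys.
(b) [q.h.ɾ.w]: profile 1-2-4-5 — obeys.
(c) [d.s.n]: profile 1-2-3 — obeys.
(d) [g.v.ɾ]: profile 1-2-4 — obeys.
(e) [k.ð.ʀ.j]: profile 1-2-4-5 — obeys.
(f) [l.z.v.s]: profile 4-2-2-2 — violates.
(g) [ʔ.ɣ.n.j]: profile 1-2-3-5 — obeys.
(h) [g.ɣ.m.r]: profile 1-2-3-4 — obeys.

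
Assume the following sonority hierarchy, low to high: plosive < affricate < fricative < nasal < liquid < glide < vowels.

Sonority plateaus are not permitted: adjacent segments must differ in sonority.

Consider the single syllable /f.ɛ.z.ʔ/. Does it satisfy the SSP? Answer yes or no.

Onset: /f/ is a fricative (sonority 3); then the nucleus /ɛ/ (sonority 7).
Onset profile 3-7 — rises to the nucleus.
Coda: /z/ is a fricative (sonority 3), /ʔ/ is a plosive (sonority 1).
Coda profile 7-3-1 — falls from the nucleus.

yes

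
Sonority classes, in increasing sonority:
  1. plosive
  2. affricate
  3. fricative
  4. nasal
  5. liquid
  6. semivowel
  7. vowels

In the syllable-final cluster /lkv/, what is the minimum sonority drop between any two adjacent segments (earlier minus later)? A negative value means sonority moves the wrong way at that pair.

-2

/l/ is a liquid (sonority 5).
/k/ is a plosive (sonority 1).
/v/ is a fricative (sonority 3).
/l/→/k/: change +4.
/k/→/v/: change -2.
Minimum = -2.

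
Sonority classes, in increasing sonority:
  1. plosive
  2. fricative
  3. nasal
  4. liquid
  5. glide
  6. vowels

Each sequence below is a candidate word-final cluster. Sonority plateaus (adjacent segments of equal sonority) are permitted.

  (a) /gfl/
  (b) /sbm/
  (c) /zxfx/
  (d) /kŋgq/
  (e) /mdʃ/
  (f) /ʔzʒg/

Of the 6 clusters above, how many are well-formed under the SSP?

1

(a) sonority 1-2-4: ill-formed.
(b) sonority 2-1-3: ill-formed.
(c) sonority 2-2-2-2: well-formed.
(d) sonority 1-3-1-1: ill-formed.
(e) sonority 3-1-2: ill-formed.
(f) sonority 1-2-2-1: ill-formed.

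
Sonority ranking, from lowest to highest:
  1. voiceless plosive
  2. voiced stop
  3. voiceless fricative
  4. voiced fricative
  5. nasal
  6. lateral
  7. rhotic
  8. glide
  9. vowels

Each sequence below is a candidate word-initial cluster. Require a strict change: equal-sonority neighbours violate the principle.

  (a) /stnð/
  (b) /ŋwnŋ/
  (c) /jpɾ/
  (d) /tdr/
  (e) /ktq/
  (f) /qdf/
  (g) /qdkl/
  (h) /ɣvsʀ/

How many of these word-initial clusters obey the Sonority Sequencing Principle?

(a) 3-1-5-4 → violates
(b) 5-8-5-5 → violates
(c) 8-1-7 → violates
(d) 1-2-7 → obeys
(e) 1-1-1 → violates
(f) 1-2-3 → obeys
(g) 1-2-1-6 → violates
(h) 4-4-3-7 → violates

2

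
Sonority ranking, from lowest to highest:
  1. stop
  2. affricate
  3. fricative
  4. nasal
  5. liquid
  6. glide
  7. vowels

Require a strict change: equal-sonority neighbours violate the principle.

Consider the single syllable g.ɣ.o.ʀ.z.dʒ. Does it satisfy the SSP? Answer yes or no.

Onset: /g/ is a stop (sonority 1), /ɣ/ is a fricative (sonority 3); then the nucleus /o/ (sonority 7).
Onset profile 1-3-7 — rises to the nucleus.
Coda: /ʀ/ is a liquid (sonority 5), /z/ is a fricative (sonority 3), /dʒ/ is an affricate (sonority 2).
Coda profile 7-5-3-2 — falls from the nucleus.

yes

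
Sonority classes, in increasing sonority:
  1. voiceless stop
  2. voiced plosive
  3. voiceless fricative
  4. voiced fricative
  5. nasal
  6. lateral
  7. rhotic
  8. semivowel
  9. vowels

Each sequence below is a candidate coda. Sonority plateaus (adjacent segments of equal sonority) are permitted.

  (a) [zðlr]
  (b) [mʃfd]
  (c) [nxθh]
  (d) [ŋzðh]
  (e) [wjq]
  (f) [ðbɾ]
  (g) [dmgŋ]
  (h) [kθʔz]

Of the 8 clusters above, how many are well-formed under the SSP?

(a) [zðlr]: profile 4-4-6-7 — violates.
(b) [mʃfd]: profile 5-3-3-2 — obeys.
(c) [nxθh]: profile 5-3-3-3 — obeys.
(d) [ŋzðh]: profile 5-4-4-3 — obeys.
(e) [wjq]: profile 8-8-1 — obeys.
(f) [ðbɾ]: profile 4-2-7 — violates.
(g) [dmgŋ]: profile 2-5-2-5 — violates.
(h) [kθʔz]: profile 1-3-1-4 — violates.

4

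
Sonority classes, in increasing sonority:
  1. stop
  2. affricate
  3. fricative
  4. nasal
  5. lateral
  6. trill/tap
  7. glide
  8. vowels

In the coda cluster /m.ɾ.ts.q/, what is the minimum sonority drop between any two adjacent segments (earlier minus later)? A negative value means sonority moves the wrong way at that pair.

/m/ is a nasal (sonority 4).
/ɾ/ is a trill/tap (sonority 6).
/ts/ is an affricate (sonority 2).
/q/ is a stop (sonority 1).
/m/→/ɾ/: change -2.
/ɾ/→/ts/: change +4.
/ts/→/q/: change +1.
Minimum = -2.

-2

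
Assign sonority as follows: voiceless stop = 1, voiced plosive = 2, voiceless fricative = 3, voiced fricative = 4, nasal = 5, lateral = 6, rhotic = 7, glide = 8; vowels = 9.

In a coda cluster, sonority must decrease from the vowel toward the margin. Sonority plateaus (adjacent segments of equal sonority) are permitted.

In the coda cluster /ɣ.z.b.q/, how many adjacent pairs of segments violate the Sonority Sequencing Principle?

/ɣ/ — voiced fricative, sonority 4.
/z/ — voiced fricative, sonority 4.
/b/ — voiced plosive, sonority 2.
/q/ — voiceless stop, sonority 1.
/ɣ/→/z/: 4→4 (plateau, allowed) — ok.
/z/→/b/: 4→2 (falls) — ok.
/b/→/q/: 2→1 (falls) — ok.

0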